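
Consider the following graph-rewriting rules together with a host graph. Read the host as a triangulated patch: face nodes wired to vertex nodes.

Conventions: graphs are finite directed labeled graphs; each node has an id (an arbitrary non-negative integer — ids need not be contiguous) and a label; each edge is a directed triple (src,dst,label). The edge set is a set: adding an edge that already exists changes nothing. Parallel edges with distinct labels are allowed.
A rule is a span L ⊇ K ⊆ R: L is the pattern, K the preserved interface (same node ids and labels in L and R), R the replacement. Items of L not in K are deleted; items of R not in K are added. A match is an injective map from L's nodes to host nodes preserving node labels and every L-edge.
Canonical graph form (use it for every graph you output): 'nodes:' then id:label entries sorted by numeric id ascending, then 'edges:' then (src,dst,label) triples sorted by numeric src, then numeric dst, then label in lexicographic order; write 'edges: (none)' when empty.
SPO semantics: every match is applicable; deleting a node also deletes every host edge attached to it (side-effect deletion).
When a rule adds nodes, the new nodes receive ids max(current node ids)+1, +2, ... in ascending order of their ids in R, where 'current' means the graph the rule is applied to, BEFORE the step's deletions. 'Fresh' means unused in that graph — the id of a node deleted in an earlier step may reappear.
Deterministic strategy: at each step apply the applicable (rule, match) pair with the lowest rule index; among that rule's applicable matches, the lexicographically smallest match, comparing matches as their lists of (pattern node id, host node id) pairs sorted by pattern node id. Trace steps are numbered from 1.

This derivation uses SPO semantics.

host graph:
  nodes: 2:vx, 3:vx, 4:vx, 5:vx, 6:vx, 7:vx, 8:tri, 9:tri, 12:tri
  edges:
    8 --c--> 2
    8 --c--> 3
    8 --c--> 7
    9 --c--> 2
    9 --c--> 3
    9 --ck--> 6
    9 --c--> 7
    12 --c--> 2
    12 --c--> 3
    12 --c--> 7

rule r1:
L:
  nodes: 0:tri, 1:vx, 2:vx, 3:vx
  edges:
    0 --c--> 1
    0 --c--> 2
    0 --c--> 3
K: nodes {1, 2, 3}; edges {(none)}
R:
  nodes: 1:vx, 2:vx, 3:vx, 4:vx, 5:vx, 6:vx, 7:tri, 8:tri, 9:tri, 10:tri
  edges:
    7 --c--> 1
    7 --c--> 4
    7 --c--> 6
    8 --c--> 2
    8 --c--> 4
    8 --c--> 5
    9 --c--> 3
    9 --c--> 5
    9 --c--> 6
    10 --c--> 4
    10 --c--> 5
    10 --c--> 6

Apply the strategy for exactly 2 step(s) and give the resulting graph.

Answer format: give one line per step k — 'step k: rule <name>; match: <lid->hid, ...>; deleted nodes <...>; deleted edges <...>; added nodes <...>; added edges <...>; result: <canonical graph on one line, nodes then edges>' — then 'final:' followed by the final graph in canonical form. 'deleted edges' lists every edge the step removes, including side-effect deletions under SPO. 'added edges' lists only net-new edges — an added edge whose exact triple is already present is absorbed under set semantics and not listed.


step 1: rule r1; match: 0->8, 1->2, 2->3, 3->7; deleted nodes 8; deleted edges (8,2,c); (8,3,c); (8,7,c); added nodes 13, 14, 15, 16, 17, 18, 19; added edges (16,2,c); (16,13,c); (16,15,c); (17,3,c); (17,13,c); (17,14,c); (18,7,c); (18,14,c); (18,15,c); (19,13,c); (19,14,c); (19,15,c); result: nodes: 2:vx, 3:vx, 4:vx, 5:vx, 6:vx, 7:vx, 9:tri, 12:tri, 13:vx, 14:vx, 15:vx, 16:tri, 17:tri, 18:tri, 19:tri edges: (9,2,c); (9,3,c); (9,6,ck); (9,7,c); (12,2,c); (12,3,c); (12,7,c); (16,2,c); (16,13,c); (16,15,c); (17,3,c); (17,13,c); (17,14,c); (18,7,c); (18,14,c); (18,15,c); (19,13,c); (19,14,c); (19,15,c)
step 2: rule r1; match: 0->9, 1->2, 2->3, 3->7; deleted nodes 9; deleted edges (9,2,c); (9,3,c); (9,6,ck); (9,7,c); added nodes 20, 21, 22, 23, 24, 25, 26; added edges (23,2,c); (23,20,c); (23,22,c); (24,3,c); (24,20,c); (24,21,c); (25,7,c); (25,21,c); (25,22,c); (26,20,c); (26,21,c); (26,22,c); result: nodes: 2:vx, 3:vx, 4:vx, 5:vx, 6:vx, 7:vx, 12:tri, 13:vx, 14:vx, 15:vx, 16:tri, 17:tri, 18:tri, 19:tri, 20:vx, 21:vx, 22:vx, 23:tri, 24:tri, 25:tri, 26:tri edges: (12,2,c); (12,3,c); (12,7,c); (16,2,c); (16,13,c); (16,15,c); (17,3,c); (17,13,c); (17,14,c); (18,7,c); (18,14,c); (18,15,c); (19,13,c); (19,14,c); (19,15,c); (23,2,c); (23,20,c); (23,22,c); (24,3,c); (24,20,c); (24,21,c); (25,7,c); (25,21,c); (25,22,c); (26,20,c); (26,21,c); (26,22,c)
final:
nodes: 2:vx, 3:vx, 4:vx, 5:vx, 6:vx, 7:vx, 12:tri, 13:vx, 14:vx, 15:vx, 16:tri, 17:tri, 18:tri, 19:tri, 20:vx, 21:vx, 22:vx, 23:tri, 24:tri, 25:tri, 26:tri
edges: (12,2,c); (12,3,c); (12,7,c); (16,2,c); (16,13,c); (16,15,c); (17,3,c); (17,13,c); (17,14,c); (18,7,c); (18,14,c); (18,15,c); (19,13,c); (19,14,c); (19,15,c); (23,2,c); (23,20,c); (23,22,c); (24,3,c); (24,20,c); (24,21,c); (25,7,c); (25,21,c); (25,22,c); (26,20,c); (26,21,c); (26,22,c)


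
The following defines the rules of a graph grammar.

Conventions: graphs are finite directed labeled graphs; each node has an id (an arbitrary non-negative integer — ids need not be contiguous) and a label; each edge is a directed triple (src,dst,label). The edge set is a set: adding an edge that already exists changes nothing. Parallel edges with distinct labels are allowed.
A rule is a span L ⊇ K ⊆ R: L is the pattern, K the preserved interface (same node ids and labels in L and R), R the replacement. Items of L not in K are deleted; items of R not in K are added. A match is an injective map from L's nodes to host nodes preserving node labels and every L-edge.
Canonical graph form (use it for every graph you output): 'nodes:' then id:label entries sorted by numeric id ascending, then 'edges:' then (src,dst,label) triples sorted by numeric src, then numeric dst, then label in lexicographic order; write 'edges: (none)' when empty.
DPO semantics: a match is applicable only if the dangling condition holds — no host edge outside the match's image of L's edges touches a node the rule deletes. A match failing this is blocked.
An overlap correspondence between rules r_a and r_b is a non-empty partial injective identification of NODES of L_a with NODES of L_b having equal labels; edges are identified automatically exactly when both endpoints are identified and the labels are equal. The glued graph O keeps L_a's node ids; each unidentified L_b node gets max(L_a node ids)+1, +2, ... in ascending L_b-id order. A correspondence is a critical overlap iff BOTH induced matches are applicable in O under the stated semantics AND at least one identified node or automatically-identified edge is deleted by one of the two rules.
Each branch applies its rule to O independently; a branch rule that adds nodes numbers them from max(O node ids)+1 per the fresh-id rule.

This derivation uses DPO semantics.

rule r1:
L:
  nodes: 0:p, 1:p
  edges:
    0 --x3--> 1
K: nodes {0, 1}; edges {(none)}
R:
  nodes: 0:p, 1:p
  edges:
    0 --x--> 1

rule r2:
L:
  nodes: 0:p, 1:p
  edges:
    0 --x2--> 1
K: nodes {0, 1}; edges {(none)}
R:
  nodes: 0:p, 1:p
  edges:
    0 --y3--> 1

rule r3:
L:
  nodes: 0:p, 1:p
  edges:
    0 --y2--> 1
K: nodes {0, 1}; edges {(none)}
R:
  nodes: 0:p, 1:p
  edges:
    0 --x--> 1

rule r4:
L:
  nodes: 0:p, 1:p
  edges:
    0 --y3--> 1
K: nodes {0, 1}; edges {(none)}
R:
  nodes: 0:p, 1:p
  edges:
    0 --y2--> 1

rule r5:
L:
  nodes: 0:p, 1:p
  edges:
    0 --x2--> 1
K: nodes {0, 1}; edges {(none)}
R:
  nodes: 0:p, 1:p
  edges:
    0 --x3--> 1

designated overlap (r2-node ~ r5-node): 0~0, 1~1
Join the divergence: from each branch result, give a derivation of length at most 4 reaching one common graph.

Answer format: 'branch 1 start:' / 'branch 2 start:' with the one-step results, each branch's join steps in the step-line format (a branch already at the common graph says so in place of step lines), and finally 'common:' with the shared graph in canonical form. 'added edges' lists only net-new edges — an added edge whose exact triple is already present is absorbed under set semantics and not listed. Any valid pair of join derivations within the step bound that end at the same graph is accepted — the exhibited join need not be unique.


branch 1 start:
nodes: 0:p, 1:p
edges: (0,1,y3)
branch 2 start:
nodes: 0:p, 1:p
edges: (0,1,x3)
branch 1 step 1: rule r4; match: 0->0, 1->1; deleted nodes (none); deleted edges (0,1,y3); added nodes (none); added edges (0,1,y2); result: nodes: 0:p, 1:p edges: (0,1,y2)
branch 1 step 2: rule r3; match: 0->0, 1->1; deleted nodes (none); deleted edges (0,1,y2); added nodes (none); added edges (0,1,x); result: nodes: 0:p, 1:p edges: (0,1,x)
branch 2 step 1: rule r1; match: 0->0, 1->1; deleted nodes (none); deleted edges (0,1,x3); added nodes (none); added edges (0,1,x); result: nodes: 0:p, 1:p edges: (0,1,x)
common:
nodes: 0:p, 1:p
edges: (0,1,x)


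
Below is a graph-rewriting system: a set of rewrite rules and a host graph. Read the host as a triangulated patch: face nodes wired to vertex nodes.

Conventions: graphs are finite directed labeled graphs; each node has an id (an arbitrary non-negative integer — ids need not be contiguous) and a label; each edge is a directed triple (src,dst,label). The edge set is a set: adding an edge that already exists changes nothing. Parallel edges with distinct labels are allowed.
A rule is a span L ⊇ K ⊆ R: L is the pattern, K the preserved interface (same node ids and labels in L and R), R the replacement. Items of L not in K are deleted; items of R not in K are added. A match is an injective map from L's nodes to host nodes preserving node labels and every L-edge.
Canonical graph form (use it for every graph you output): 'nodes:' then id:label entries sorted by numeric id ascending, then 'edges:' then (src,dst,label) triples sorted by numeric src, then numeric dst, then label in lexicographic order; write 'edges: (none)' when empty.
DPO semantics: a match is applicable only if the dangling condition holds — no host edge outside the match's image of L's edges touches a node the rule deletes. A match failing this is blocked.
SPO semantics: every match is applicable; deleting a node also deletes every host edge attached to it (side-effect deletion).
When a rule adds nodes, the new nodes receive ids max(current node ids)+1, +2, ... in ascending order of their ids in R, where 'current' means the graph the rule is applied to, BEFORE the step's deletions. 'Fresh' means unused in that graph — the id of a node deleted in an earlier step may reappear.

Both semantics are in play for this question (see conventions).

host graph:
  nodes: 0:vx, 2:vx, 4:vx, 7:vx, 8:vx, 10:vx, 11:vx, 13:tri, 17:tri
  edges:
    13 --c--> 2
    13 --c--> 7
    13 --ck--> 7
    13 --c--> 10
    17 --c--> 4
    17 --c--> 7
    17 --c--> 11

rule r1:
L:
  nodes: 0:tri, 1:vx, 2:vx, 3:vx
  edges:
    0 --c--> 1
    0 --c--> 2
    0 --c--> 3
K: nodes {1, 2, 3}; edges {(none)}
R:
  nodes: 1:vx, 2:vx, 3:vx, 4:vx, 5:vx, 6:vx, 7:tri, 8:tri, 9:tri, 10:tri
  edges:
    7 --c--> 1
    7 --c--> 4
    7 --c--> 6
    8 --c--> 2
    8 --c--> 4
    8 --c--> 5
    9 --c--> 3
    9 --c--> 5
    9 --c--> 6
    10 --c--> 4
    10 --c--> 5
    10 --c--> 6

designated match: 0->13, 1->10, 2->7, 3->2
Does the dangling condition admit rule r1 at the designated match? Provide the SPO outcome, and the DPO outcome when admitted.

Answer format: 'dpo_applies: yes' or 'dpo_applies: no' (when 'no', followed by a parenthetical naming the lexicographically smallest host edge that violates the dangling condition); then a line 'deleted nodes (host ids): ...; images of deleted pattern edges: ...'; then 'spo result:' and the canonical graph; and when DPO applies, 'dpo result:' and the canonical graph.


dpo_applies: no
(the rule deletes node 13, which keeps host edge (13,7,ck) outside the match image — the dangling condition fails, DPO blocks; SPO proceeds and side-deletes such edges)
deleted nodes (host ids): 13; images of deleted pattern edges: (13,2,c); (13,7,c); (13,10,c)
spo result:
nodes: 0:vx, 2:vx, 4:vx, 7:vx, 8:vx, 10:vx, 11:vx, 17:tri, 18:vx, 19:vx, 20:vx, 21:tri, 22:tri, 23:tri, 24:tri
edges: (17,4,c); (17,7,c); (17,11,c); (21,10,c); (21,18,c); (21,20,c); (22,7,c); (22,18,c); (22,19,c); (23,2,c); (23,19,c); (23,20,c); (24,18,c); (24,19,c); (24,20,c)


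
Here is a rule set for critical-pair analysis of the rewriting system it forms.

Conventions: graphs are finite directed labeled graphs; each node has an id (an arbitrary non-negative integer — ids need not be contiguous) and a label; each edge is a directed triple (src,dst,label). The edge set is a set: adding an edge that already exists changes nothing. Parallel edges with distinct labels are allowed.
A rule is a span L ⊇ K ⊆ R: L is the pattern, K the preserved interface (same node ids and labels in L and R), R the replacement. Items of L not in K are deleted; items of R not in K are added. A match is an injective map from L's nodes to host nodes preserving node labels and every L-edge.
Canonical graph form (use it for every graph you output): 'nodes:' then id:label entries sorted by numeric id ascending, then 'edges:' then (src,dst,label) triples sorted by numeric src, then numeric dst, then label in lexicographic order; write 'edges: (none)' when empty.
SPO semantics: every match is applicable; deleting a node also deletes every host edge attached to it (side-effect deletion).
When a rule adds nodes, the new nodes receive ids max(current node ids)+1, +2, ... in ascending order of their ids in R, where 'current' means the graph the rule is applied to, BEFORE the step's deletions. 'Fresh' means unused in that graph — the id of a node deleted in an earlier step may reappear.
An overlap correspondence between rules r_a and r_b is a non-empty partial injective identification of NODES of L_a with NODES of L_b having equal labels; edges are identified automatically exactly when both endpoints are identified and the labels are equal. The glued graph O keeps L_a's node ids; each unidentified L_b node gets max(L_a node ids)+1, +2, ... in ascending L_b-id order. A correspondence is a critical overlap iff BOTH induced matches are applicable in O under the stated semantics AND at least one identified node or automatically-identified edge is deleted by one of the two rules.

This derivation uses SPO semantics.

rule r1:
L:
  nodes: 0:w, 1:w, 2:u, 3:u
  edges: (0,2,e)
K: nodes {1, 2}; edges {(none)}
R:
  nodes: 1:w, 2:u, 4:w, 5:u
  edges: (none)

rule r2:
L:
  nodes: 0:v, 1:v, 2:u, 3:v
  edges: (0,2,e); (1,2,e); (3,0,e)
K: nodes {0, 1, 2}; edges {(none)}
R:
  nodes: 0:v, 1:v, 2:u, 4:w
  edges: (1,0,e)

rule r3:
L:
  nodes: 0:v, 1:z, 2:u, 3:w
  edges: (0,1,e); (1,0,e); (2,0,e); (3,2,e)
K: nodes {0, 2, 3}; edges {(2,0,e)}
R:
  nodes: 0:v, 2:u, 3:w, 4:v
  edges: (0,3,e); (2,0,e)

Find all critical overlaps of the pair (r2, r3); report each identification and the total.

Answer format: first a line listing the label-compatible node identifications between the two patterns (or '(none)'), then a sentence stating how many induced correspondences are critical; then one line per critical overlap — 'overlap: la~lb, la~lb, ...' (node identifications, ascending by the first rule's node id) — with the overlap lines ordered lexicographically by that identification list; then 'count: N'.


label-compatible node identifications between L(r2) and L(r3): 0~0, 1~0, 2~2, 3~0
2 of the induced correspondences are critical overlaps of r2 and r3.
overlap: 2~2, 3~0
overlap: 3~0
count: 2


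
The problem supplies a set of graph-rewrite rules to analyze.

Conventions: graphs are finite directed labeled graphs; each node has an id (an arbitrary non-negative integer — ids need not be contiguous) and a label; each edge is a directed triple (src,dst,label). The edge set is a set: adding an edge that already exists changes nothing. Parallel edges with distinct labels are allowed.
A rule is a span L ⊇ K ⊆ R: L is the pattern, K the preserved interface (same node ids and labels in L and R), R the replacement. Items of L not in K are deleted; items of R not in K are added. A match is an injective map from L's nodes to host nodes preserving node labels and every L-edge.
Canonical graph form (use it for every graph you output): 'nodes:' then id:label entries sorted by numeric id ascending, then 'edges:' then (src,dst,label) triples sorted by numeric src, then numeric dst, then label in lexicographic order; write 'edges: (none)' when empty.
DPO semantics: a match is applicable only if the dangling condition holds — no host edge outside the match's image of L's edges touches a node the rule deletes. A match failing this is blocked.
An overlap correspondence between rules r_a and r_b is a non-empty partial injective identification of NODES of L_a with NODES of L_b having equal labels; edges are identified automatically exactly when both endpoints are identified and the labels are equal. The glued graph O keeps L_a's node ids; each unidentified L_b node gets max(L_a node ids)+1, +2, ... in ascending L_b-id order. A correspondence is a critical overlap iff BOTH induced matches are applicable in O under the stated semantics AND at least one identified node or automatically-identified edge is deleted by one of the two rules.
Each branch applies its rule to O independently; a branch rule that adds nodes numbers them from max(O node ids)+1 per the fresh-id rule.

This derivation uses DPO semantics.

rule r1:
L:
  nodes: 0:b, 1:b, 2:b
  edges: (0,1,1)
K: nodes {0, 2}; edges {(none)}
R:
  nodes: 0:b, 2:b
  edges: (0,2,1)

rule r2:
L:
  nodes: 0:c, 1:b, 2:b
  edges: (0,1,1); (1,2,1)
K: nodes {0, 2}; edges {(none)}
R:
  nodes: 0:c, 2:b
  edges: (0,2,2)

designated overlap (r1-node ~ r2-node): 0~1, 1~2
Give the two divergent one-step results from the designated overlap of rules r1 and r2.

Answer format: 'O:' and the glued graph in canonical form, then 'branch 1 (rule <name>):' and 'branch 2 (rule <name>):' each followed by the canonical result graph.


O:
nodes: 0:b, 1:b, 2:b, 3:c
edges: (0,1,1); (3,0,1)
branch 1 (rule r1):
nodes: 0:b, 2:b, 3:c
edges: (0,2,1); (3,0,1)
branch 2 (rule r2):
nodes: 1:b, 2:b, 3:c
edges: (3,1,2)


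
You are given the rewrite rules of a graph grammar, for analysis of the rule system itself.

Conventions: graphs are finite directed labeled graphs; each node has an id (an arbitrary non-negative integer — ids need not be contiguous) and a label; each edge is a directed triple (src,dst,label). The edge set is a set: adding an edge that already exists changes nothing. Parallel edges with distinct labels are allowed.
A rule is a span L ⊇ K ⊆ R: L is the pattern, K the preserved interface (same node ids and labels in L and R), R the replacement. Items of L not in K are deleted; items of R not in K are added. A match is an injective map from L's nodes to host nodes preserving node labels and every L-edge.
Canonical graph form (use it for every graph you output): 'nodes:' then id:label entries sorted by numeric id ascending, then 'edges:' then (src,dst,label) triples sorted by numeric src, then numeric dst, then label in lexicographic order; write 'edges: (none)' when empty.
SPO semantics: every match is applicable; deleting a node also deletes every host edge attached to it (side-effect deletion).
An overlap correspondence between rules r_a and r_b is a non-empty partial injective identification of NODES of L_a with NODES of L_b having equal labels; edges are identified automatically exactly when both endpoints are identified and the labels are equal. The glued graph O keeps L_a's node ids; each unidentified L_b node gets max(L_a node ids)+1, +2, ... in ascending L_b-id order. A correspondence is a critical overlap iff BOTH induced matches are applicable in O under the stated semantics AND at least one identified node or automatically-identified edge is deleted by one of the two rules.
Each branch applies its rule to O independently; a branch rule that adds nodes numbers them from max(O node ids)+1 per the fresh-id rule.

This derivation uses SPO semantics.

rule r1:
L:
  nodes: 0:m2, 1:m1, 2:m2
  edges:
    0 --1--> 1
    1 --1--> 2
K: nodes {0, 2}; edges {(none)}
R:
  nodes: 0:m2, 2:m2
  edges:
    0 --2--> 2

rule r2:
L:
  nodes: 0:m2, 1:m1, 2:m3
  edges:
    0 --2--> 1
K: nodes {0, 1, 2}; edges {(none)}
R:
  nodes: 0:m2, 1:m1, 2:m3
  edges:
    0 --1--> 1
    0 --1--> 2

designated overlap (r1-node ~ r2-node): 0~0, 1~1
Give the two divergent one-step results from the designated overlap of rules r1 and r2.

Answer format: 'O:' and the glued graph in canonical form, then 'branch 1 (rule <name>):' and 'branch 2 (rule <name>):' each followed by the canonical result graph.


O:
nodes: 0:m2, 1:m1, 2:m2, 3:m3
edges: (0,1,1); (0,1,2); (1,2,1)
branch 1 (rule r1):
nodes: 0:m2, 2:m2, 3:m3
edges: (0,2,2)
branch 2 (rule r2):
nodes: 0:m2, 1:m1, 2:m2, 3:m3
edges: (0,1,1); (0,3,1); (1,2,1)


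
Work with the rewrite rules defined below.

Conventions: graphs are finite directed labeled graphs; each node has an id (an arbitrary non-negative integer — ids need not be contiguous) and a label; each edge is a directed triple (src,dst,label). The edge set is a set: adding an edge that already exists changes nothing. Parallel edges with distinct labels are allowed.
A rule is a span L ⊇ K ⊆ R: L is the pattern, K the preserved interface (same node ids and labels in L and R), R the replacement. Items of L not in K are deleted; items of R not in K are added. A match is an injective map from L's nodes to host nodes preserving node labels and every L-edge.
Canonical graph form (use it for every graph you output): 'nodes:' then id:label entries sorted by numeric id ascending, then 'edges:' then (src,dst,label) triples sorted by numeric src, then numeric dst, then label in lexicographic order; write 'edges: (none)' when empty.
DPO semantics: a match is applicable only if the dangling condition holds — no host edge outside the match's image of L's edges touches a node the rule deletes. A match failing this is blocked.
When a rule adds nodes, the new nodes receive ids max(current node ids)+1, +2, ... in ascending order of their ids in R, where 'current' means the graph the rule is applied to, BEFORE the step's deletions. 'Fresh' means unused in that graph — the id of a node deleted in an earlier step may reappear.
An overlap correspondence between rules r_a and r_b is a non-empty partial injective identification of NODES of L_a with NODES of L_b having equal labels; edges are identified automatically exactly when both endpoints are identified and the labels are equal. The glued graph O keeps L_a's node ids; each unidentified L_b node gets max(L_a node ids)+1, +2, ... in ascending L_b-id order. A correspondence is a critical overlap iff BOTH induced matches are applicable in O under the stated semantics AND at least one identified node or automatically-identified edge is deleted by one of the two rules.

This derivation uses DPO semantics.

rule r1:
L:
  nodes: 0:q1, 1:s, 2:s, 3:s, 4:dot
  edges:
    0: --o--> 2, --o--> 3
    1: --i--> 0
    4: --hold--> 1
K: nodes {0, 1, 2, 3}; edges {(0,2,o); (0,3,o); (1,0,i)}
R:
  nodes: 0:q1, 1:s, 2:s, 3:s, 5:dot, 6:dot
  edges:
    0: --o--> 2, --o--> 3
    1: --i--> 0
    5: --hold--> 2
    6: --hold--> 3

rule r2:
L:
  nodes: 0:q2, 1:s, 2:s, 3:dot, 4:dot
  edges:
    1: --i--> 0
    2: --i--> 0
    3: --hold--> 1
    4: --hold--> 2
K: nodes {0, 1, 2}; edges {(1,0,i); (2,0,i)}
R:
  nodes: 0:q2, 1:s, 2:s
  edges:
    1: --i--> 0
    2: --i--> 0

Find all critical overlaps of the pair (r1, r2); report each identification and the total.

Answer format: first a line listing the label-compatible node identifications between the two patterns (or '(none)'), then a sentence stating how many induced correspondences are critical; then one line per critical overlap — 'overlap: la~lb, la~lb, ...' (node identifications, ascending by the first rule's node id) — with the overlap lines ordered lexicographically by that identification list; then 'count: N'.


label-compatible node identifications between L(r1) and L(r2): 1~1, 1~2, 2~1, 2~2, 3~1, 3~2, 4~3, 4~4
6 of the induced correspondences are critical overlaps of r1 and r2.
overlap: 1~1, 2~2, 4~3
overlap: 1~1, 3~2, 4~3
overlap: 1~1, 4~3
overlap: 1~2, 2~1, 4~4
overlap: 1~2, 3~1, 4~4
overlap: 1~2, 4~4
count: 6


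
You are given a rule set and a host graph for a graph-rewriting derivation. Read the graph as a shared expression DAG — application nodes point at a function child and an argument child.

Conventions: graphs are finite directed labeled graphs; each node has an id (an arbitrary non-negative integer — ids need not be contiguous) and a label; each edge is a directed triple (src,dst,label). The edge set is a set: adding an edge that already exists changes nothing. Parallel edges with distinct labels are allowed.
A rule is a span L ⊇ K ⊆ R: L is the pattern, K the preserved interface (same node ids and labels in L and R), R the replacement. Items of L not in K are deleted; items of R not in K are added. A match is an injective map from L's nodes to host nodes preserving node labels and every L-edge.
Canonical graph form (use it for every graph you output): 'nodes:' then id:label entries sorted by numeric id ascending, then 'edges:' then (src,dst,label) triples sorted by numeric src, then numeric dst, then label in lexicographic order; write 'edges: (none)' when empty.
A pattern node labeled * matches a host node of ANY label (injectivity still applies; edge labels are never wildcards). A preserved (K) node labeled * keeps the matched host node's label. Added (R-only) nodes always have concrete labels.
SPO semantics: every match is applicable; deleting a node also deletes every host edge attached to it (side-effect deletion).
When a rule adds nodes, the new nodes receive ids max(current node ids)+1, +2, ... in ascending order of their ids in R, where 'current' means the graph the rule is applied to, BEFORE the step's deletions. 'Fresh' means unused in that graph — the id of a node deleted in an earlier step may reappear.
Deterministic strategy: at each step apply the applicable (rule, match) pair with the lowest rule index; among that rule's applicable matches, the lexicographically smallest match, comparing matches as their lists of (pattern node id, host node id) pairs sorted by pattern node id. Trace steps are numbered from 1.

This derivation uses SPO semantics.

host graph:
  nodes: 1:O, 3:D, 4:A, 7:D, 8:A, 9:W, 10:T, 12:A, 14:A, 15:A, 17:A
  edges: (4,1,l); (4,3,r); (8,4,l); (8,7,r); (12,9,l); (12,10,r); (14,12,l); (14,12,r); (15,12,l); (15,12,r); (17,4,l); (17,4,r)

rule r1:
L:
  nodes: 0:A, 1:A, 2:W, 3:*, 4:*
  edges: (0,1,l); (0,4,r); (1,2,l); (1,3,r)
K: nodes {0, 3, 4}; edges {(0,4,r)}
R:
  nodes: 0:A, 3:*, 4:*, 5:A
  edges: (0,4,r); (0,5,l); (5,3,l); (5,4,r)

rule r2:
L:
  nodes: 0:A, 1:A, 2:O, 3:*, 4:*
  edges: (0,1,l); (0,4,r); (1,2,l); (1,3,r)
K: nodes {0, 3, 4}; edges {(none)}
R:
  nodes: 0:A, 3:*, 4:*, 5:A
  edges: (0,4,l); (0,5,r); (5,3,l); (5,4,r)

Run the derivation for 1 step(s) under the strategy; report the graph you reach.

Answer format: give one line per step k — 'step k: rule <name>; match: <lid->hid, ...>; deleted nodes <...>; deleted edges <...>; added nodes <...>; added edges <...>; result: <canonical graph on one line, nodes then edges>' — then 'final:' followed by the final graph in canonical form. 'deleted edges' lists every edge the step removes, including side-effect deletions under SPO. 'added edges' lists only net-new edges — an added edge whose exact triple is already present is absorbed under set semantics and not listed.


step 1: rule r2; match: 0->8, 1->4, 2->1, 3->3, 4->7; deleted nodes 1, 4; deleted edges (4,1,l); (4,3,r); (8,4,l); (8,7,r); (17,4,l); (17,4,r); added nodes 18; added edges (8,7,l); (8,18,r); (18,3,l); (18,7,r); result: nodes: 3:D, 7:D, 8:A, 9:W, 10:T, 12:A, 14:A, 15:A, 17:A, 18:A edges: (8,7,l); (8,18,r); (12,9,l); (12,10,r); (14,12,l); (14,12,r); (15,12,l); (15,12,r); (18,3,l); (18,7,r)
final:
nodes: 3:D, 7:D, 8:A, 9:W, 10:T, 12:A, 14:A, 15:A, 17:A, 18:A
edges: (8,7,l); (8,18,r); (12,9,l); (12,10,r); (14,12,l); (14,12,r); (15,12,l); (15,12,r); (18,3,l); (18,7,r)


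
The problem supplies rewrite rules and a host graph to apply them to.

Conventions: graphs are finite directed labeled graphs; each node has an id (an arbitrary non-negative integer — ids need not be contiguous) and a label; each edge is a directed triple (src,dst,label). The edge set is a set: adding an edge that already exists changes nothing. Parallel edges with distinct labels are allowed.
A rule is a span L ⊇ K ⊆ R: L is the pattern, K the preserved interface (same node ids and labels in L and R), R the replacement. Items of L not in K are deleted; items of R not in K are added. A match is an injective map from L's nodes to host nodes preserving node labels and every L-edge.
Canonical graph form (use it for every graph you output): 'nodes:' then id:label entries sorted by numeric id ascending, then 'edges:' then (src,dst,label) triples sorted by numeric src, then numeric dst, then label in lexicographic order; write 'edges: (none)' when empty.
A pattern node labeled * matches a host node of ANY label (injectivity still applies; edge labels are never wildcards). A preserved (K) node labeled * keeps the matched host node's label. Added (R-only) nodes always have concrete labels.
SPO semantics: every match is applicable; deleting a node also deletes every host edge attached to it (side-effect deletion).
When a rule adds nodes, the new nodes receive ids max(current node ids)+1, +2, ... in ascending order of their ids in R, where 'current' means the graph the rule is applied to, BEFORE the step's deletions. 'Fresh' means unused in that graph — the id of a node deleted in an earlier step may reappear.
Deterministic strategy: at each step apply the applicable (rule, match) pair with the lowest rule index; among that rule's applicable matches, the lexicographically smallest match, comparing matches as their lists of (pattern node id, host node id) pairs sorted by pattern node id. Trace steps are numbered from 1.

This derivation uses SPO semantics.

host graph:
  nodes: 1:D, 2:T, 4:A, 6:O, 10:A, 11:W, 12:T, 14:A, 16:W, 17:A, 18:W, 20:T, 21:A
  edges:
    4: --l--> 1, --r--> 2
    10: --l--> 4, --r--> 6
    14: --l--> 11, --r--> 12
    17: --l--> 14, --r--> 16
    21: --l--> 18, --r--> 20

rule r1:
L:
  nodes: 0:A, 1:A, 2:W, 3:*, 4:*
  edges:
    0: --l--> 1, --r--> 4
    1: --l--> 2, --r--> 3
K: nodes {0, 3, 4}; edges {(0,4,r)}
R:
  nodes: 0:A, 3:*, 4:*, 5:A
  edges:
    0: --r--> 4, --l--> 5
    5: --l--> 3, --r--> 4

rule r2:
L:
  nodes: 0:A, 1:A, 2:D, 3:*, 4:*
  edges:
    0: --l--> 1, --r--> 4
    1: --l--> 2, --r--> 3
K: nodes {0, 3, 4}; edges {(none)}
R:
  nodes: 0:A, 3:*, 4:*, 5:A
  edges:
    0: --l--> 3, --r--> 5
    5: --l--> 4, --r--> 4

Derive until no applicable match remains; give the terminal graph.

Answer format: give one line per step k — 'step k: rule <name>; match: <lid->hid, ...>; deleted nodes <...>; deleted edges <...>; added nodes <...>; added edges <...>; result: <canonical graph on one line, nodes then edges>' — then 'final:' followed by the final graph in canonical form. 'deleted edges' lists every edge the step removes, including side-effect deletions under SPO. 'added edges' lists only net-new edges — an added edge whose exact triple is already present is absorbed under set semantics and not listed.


step 1: rule r1; match: 0->17, 1->14, 2->11, 3->12, 4->16; deleted nodes 11, 14; deleted edges (14,11,l); (14,12,r); (17,14,l); added nodes 22; added edges (17,22,l); (22,12,l); (22,16,r); result: nodes: 1:D, 2:T, 4:A, 6:O, 10:A, 12:T, 16:W, 17:A, 18:W, 20:T, 21:A, 22:A edges: (4,1,l); (4,2,r); (10,4,l); (10,6,r); (17,16,r); (17,22,l); (21,18,l); (21,20,r); (22,12,l); (22,16,r)
step 2: rule r2; match: 0->10, 1->4, 2->1, 3->2, 4->6; deleted nodes 1, 4; deleted edges (4,1,l); (4,2,r); (10,4,l); (10,6,r); added nodes 23; added edges (10,2,l); (10,23,r); (23,6,l); (23,6,r); result: nodes: 2:T, 6:O, 10:A, 12:T, 16:W, 17:A, 18:W, 20:T, 21:A, 22:A, 23:A edges: (10,2,l); (10,23,r); (17,16,r); (17,22,l); (21,18,l); (21,20,r); (22,12,l); (22,16,r); (23,6,l); (23,6,r)
final:
nodes: 2:T, 6:O, 10:A, 12:T, 16:W, 17:A, 18:W, 20:T, 21:A, 22:A, 23:A
edges: (10,2,l); (10,23,r); (17,16,r); (17,22,l); (21,18,l); (21,20,r); (22,12,l); (22,16,r); (23,6,l); (23,6,r)


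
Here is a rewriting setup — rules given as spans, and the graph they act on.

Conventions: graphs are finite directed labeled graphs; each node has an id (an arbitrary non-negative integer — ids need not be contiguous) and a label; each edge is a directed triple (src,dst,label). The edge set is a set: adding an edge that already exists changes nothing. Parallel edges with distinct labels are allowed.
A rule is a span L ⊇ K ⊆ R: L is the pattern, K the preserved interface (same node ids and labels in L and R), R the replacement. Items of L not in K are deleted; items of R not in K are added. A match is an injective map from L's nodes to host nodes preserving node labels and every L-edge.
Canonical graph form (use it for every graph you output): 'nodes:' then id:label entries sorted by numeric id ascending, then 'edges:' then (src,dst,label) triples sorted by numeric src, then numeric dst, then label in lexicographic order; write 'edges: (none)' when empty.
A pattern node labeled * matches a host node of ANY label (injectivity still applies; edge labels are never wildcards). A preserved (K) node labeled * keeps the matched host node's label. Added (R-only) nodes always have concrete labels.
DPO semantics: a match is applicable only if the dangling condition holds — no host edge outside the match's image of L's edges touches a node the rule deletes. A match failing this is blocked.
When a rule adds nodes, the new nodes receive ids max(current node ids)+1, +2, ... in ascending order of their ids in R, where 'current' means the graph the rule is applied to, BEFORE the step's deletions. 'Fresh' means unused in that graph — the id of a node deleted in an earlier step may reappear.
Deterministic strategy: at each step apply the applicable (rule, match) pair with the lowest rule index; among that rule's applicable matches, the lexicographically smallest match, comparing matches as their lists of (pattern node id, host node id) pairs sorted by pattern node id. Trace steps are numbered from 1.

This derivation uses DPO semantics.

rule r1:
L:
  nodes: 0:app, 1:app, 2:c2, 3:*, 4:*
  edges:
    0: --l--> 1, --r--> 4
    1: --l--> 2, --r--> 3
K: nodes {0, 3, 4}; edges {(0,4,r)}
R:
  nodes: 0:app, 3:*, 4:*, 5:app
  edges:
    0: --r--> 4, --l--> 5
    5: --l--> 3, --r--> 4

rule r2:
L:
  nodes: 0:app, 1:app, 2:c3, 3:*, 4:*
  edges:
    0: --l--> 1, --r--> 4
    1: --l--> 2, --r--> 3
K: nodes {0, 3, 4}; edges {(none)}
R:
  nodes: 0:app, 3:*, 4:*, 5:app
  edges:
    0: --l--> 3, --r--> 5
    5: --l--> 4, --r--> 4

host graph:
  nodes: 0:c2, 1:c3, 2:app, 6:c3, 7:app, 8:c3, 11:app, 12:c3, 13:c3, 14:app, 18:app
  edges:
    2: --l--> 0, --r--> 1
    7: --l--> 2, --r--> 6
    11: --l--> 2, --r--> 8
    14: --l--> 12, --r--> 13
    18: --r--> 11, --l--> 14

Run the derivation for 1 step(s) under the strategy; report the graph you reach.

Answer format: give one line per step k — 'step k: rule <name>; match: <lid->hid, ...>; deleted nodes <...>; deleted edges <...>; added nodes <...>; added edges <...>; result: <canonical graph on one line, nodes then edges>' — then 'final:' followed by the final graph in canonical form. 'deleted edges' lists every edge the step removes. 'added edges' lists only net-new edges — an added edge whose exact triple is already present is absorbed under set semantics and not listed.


step 1: rule r2; match: 0->18, 1->14, 2->12, 3->13, 4->11; deleted nodes 12, 14; deleted edges (14,12,l); (14,13,r); (18,11,r); (18,14,l); added nodes 19; added edges (18,13,l); (18,19,r); (19,11,l); (19,11,r); result: nodes: 0:c2, 1:c3, 2:app, 6:c3, 7:app, 8:c3, 11:app, 13:c3, 18:app, 19:app edges: (2,0,l); (2,1,r); (7,2,l); (7,6,r); (11,2,l); (11,8,r); (18,13,l); (18,19,r); (19,11,l); (19,11,r)
final:
nodes: 0:c2, 1:c3, 2:app, 6:c3, 7:app, 8:c3, 11:app, 13:c3, 18:app, 19:app
edges: (2,0,l); (2,1,r); (7,2,l); (7,6,r); (11,2,l); (11,8,r); (18,13,l); (18,19,r); (19,11,l); (19,11,r)


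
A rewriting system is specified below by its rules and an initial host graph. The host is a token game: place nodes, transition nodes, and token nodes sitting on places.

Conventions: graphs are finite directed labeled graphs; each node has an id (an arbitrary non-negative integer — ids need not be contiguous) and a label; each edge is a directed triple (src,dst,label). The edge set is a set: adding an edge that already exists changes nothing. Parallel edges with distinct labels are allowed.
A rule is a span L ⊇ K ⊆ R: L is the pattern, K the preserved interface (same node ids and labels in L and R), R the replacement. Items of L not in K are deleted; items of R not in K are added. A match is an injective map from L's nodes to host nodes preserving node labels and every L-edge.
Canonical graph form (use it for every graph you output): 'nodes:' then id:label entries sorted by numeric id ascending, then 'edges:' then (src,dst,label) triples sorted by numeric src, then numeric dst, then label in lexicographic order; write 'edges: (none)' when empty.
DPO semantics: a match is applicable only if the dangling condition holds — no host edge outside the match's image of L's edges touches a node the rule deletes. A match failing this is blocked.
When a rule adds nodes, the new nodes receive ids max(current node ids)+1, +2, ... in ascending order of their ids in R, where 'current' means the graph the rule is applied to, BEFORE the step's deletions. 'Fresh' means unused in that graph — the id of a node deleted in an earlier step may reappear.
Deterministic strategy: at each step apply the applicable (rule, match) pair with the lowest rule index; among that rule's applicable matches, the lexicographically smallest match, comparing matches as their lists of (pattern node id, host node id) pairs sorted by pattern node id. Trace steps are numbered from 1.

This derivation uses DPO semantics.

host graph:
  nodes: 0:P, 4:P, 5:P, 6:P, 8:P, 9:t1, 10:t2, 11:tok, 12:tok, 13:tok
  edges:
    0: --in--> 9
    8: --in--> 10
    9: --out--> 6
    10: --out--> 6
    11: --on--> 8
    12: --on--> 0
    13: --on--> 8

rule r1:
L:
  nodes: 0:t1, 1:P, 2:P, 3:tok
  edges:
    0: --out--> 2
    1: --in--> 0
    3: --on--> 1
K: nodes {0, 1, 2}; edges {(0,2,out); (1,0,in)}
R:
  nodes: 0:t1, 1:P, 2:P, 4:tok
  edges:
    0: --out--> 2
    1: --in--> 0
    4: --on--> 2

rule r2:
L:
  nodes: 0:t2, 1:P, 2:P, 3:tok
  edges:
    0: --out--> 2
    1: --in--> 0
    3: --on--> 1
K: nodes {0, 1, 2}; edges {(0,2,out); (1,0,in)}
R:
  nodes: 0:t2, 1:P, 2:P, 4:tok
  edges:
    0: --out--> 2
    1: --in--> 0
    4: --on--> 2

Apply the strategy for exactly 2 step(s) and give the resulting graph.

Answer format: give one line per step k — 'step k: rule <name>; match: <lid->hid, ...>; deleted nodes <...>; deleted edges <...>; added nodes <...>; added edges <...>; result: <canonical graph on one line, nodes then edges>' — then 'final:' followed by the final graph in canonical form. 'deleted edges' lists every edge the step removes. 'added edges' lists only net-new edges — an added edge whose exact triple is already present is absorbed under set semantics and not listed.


step 1: rule r1; match: 0->9, 1->0, 2->6, 3->12; deleted nodes 12; deleted edges (12,0,on); added nodes 14; added edges (14,6,on); result: nodes: 0:P, 4:P, 5:P, 6:P, 8:P, 9:t1, 10:t2, 11:tok, 13:tok, 14:tok edges: (0,9,in); (8,10,in); (9,6,out); (10,6,out); (11,8,on); (13,8,on); (14,6,on)
step 2: rule r2; match: 0->10, 1->8, 2->6, 3->11; deleted nodes 11; deleted edges (11,8,on); added nodes 15; added edges (15,6,on); result: nodes: 0:P, 4:P, 5:P, 6:P, 8:P, 9:t1, 10:t2, 13:tok, 14:tok, 15:tok edges: (0,9,in); (8,10,in); (9,6,out); (10,6,out); (13,8,on); (14,6,on); (15,6,on)
final:
nodes: 0:P, 4:P, 5:P, 6:P, 8:P, 9:t1, 10:t2, 13:tok, 14:tok, 15:tok
edges: (0,9,in); (8,10,in); (9,6,out); (10,6,out); (13,8,on); (14,6,on); (15,6,on)


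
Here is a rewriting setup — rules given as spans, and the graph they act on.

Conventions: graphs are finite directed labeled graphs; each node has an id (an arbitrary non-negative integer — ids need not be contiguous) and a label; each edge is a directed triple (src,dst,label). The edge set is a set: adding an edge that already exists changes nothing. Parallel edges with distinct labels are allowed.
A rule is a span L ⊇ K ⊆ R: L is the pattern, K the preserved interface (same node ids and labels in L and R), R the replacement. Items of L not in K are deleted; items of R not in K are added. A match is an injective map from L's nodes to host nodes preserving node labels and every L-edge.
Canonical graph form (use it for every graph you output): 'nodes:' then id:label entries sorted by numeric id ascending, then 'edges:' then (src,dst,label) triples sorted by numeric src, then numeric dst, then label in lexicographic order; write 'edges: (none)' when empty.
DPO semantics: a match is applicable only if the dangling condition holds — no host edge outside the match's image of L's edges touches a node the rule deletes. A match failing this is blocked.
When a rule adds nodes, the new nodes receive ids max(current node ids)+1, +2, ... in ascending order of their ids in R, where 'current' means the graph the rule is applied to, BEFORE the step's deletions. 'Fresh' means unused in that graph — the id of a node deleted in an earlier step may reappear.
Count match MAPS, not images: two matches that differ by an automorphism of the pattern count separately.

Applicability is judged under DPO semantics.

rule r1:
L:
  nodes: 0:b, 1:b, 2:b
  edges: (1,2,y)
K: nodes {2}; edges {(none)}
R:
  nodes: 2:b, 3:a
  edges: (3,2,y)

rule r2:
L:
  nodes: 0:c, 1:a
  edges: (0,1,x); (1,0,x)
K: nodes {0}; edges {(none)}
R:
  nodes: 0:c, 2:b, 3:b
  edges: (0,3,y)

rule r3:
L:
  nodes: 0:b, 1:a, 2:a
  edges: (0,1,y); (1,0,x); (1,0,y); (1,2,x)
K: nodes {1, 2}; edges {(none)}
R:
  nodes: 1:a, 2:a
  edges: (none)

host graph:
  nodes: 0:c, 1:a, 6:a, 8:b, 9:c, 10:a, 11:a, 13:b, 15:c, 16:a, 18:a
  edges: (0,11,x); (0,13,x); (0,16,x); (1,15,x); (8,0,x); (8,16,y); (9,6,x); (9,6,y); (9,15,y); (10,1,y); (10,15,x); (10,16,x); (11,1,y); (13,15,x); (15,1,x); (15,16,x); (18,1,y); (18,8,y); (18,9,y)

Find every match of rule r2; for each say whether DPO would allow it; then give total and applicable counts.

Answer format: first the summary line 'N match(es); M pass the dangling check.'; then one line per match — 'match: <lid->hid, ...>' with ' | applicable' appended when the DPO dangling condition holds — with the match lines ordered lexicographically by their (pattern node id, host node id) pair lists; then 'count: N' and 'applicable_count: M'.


1 match(es); 0 pass the dangling check.
match: 0->15, 1->1
count: 1
applicable_count: 0
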